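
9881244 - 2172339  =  7708905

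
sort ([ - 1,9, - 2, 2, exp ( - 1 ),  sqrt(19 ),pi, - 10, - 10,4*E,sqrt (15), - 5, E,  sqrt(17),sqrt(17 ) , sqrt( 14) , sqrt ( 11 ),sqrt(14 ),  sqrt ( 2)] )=[ - 10 , - 10, - 5, -2 , - 1, exp(-1),  sqrt(2 ) , 2, E, pi, sqrt(  11 ),sqrt(14), sqrt(14),sqrt(15 ) , sqrt(17),sqrt(17) , sqrt (19) , 9, 4 * E ]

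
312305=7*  44615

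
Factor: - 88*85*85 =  - 2^3*5^2*11^1*17^2 =-635800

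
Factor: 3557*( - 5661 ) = -20136177 =-3^2 * 17^1*37^1*3557^1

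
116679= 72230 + 44449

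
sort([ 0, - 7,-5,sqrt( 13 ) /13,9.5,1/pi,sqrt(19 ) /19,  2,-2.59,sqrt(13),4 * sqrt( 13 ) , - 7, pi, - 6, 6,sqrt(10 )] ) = [ - 7, - 7, - 6, - 5, - 2.59 , 0,sqrt (19 ) /19,sqrt(13)/13,1/pi,2, pi , sqrt ( 10), sqrt(13 ), 6, 9.5, 4*sqrt ( 13)] 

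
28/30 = 14/15 = 0.93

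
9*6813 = 61317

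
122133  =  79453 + 42680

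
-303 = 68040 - 68343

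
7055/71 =7055/71 = 99.37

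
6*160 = 960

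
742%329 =84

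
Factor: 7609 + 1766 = 3^1*5^5 = 9375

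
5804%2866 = 72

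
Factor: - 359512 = - 2^3*44939^1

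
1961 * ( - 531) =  - 1041291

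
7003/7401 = 7003/7401 = 0.95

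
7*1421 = 9947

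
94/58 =47/29 = 1.62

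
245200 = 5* 49040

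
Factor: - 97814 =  - 2^1*48907^1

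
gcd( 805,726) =1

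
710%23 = 20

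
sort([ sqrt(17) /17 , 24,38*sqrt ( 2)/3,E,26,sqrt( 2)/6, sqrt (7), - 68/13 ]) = [ - 68/13,sqrt(2) /6,  sqrt( 17)/17,sqrt(7), E,38*sqrt( 2)/3,24, 26 ]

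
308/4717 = 308/4717 = 0.07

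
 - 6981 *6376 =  - 44510856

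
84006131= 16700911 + 67305220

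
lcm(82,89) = 7298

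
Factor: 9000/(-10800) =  - 5/6 = - 2^( - 1 )*3^( - 1)*5^1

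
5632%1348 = 240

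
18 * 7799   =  140382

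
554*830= 459820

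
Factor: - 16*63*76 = -2^6 * 3^2*7^1*19^1 = - 76608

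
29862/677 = 44 + 74/677 = 44.11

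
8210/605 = 13 + 69/121 = 13.57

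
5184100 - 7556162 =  - 2372062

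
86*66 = 5676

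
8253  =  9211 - 958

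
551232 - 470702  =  80530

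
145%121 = 24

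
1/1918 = 1/1918 = 0.00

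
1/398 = 1/398   =  0.00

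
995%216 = 131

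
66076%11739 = 7381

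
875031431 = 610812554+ 264218877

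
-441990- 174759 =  - 616749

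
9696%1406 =1260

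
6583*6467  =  42572261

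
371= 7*53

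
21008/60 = 5252/15 = 350.13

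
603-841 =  - 238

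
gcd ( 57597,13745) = 1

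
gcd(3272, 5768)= 8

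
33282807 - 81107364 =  - 47824557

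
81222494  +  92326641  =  173549135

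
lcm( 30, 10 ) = 30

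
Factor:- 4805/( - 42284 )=2^ ( - 2)*5^1 * 11^( - 1) = 5/44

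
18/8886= 3/1481 = 0.00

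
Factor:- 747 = -3^2*83^1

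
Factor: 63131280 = 2^4*3^1 * 5^1 * 263047^1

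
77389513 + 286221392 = 363610905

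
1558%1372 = 186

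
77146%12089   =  4612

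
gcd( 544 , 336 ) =16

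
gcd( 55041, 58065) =21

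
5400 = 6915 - 1515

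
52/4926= 26/2463 = 0.01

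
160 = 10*16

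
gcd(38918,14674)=638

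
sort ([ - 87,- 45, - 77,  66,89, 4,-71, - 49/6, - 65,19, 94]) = [-87, - 77, - 71,-65, - 45,-49/6,  4, 19,66, 89, 94]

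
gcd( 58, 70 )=2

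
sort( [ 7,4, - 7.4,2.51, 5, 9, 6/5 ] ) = [-7.4, 6/5, 2.51,  4,  5 , 7,9 ] 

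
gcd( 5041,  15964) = 1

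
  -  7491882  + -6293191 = - 13785073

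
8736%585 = 546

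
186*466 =86676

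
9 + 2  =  11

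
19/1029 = 19/1029 = 0.02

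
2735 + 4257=6992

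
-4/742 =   -  1 + 369/371  =  -0.01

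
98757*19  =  1876383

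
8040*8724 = 70140960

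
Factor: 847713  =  3^1*282571^1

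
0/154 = 0= 0.00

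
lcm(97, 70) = 6790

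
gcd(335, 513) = 1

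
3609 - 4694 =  - 1085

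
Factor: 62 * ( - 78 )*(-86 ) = 415896 = 2^3*3^1*13^1 * 31^1 * 43^1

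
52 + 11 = 63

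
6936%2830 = 1276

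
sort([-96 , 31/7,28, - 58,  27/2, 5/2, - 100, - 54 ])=[ - 100, - 96 , -58, - 54, 5/2,31/7, 27/2,  28]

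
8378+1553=9931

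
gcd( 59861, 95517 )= 1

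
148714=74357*2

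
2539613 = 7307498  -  4767885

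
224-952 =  - 728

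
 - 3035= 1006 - 4041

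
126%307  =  126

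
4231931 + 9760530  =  13992461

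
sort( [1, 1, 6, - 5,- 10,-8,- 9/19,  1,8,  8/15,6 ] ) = [ - 10, - 8, - 5,-9/19,  8/15, 1,1 , 1,6,6,8 ] 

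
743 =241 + 502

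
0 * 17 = 0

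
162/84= 27/14 = 1.93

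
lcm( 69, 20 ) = 1380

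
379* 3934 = 1490986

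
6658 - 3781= 2877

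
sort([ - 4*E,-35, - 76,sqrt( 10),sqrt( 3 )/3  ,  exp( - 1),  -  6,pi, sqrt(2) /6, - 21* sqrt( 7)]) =[ - 76,-21  *sqrt( 7 ),-35,- 4 *E,- 6,sqrt(2 )/6,exp( - 1 ), sqrt( 3) /3,pi,sqrt( 10) ] 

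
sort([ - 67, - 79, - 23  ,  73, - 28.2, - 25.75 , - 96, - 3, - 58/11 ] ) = [ - 96 ,  -  79, - 67, - 28.2, - 25.75,  -  23, - 58/11, - 3,73] 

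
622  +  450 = 1072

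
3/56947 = 3/56947 = 0.00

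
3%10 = 3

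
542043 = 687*789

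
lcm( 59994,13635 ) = 299970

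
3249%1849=1400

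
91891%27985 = 7936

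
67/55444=67/55444 = 0.00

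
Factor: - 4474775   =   - 5^2*71^1 * 2521^1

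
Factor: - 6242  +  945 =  - 5297^1 = - 5297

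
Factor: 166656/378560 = 2^2*3^1*5^( - 1 )*13^(- 2 )*31^1  =  372/845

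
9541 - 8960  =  581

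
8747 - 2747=6000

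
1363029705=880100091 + 482929614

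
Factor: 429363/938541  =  143121/312847  =  3^1*  11^1*269^( - 1)*1163^( - 1)*4337^1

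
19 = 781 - 762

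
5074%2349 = 376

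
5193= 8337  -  3144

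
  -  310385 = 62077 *(-5) 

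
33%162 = 33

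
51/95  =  51/95 =0.54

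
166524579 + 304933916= 471458495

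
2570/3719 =2570/3719 = 0.69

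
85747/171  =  4513/9 =501.44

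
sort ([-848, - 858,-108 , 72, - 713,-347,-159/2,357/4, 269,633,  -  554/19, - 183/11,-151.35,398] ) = [- 858, - 848,- 713, - 347, - 151.35,-108, - 159/2, - 554/19, - 183/11,72, 357/4,  269, 398, 633 ] 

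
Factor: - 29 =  - 29^1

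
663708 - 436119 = 227589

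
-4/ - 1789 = 4/1789  =  0.00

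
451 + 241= 692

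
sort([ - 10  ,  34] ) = [  -  10,  34] 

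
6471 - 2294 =4177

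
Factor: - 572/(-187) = 2^2 * 13^1 * 17^( - 1) =52/17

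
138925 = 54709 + 84216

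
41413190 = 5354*7735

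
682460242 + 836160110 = 1518620352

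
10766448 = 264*40782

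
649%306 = 37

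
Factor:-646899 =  - 3^1 * 11^1*19603^1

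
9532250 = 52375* 182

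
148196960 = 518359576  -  370162616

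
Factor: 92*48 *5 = 22080 = 2^6*3^1*5^1*23^1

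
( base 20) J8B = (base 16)1E5B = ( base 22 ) g15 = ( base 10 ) 7771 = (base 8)17133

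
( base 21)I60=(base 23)f5e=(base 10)8064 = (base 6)101200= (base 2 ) 1111110000000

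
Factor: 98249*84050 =8257828450 = 2^1*5^2*19^1*41^2*5171^1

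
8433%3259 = 1915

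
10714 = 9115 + 1599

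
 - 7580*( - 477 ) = 3615660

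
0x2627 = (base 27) dak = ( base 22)k3l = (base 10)9767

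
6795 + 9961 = 16756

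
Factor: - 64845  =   - 3^2*5^1*11^1*131^1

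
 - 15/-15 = 1/1 =1.00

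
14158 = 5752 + 8406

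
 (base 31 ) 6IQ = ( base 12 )3812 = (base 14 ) 2458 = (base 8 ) 14316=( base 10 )6350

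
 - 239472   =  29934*(-8)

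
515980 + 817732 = 1333712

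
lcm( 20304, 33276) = 1197936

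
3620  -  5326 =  - 1706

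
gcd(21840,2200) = 40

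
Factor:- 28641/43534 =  - 2^( - 1)*3^1*9547^1*21767^( - 1 ) 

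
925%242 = 199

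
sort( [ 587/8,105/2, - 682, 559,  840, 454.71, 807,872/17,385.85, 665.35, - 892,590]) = [ - 892, -682,872/17, 105/2,  587/8,385.85, 454.71 , 559, 590, 665.35,  807,  840 ]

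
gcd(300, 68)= 4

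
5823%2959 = 2864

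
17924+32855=50779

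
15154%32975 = 15154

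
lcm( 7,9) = 63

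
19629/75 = 6543/25 = 261.72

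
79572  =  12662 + 66910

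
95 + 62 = 157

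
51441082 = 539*95438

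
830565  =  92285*9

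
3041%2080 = 961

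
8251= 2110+6141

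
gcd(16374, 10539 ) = 3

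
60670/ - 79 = -60670/79 =-767.97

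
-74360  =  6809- 81169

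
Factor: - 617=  - 617^1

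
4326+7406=11732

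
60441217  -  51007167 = 9434050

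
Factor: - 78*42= - 2^2 * 3^2*7^1 * 13^1 = -3276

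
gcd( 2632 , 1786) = 94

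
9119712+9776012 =18895724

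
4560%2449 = 2111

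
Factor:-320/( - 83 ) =2^6*5^1*83^( -1) 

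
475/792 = 475/792 =0.60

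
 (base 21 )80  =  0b10101000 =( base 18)96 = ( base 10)168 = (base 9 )206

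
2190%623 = 321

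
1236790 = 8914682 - 7677892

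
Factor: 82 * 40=3280 = 2^4*5^1*41^1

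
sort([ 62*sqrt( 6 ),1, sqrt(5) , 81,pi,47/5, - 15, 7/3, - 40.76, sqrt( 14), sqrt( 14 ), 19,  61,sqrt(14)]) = [-40.76 , - 15,  1 , sqrt( 5 ),7/3,pi, sqrt (14), sqrt( 14 ),sqrt( 14), 47/5, 19,  61,81,62*sqrt( 6 ) ] 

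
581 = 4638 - 4057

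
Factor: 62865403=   113^1*556331^1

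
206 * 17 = 3502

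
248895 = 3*82965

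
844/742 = 422/371=1.14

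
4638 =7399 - 2761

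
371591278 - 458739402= - 87148124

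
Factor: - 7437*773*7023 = -3^2 * 37^1*67^1*773^1*2341^1 = - 40373829423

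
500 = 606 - 106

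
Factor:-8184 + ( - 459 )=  - 3^1 * 43^1*67^1= -8643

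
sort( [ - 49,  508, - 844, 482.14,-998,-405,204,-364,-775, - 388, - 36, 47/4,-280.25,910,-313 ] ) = [-998,-844, - 775,-405, - 388, - 364 ,-313,- 280.25,  -  49 ,-36,47/4, 204, 482.14, 508, 910 ]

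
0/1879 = 0 = 0.00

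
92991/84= 30997/28 = 1107.04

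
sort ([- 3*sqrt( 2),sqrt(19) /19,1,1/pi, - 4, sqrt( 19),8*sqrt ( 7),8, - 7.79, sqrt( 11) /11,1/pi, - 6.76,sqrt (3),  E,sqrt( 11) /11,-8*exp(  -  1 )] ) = [-7.79,  -  6.76 , - 3*sqrt (2 ), -4, - 8 * exp(- 1 ), sqrt( 19 )/19, sqrt( 11)/11,sqrt(11)/11,1/pi,  1/pi,1,sqrt( 3),E,  sqrt(19),  8,8*sqrt(7 )] 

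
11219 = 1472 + 9747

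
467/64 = 7 + 19/64 = 7.30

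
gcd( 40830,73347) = 3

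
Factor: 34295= 5^1*19^3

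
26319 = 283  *93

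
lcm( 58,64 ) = 1856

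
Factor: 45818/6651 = 2^1 *3^(-2)*31^1 = 62/9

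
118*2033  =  239894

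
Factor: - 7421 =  - 41^1*181^1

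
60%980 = 60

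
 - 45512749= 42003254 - 87516003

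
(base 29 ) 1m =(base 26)1p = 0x33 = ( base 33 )1i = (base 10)51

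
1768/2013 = 1768/2013 = 0.88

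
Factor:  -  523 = -523^1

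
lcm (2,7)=14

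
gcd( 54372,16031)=23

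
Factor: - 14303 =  - 14303^1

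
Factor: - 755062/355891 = - 2^1*7^1*11^1*4903^1*355891^( - 1)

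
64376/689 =4952/53  =  93.43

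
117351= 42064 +75287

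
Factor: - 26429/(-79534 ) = 2^( - 1 ) * 7^ (  -  1 )*23^(  -  1)*107^1 = 107/322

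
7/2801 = 7/2801 = 0.00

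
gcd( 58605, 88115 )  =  5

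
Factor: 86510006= 2^1*11^1 *1979^1*1987^1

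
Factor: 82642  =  2^1*7^1 * 5903^1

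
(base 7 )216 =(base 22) 51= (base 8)157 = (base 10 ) 111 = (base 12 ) 93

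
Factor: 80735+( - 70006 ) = 10729 = 10729^1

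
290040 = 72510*4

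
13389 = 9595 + 3794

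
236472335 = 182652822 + 53819513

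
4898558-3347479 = 1551079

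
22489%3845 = 3264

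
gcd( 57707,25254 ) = 23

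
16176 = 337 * 48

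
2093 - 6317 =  - 4224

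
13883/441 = 13883/441 = 31.48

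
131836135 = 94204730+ 37631405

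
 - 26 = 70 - 96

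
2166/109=19 + 95/109 = 19.87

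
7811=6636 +1175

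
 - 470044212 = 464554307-934598519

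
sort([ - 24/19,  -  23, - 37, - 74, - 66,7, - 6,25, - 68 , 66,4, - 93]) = [ - 93, - 74, -68, - 66, - 37,-23,  -  6, - 24/19,  4,7,25, 66 ] 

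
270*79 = 21330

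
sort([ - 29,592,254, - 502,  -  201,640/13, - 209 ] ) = [ - 502, - 209, - 201, - 29 , 640/13,254, 592]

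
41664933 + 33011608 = 74676541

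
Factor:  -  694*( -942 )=2^2*3^1*157^1 * 347^1 = 653748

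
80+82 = 162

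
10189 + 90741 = 100930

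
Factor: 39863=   39863^1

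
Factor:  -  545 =-5^1* 109^1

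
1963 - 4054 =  - 2091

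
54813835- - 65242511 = 120056346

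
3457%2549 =908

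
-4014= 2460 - 6474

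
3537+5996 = 9533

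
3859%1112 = 523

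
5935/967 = 5935/967= 6.14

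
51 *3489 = 177939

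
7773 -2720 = 5053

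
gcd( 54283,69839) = 1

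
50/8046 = 25/4023 = 0.01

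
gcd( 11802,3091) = 281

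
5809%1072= 449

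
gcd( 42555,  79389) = 3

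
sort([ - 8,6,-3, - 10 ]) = [ - 10, - 8, - 3,6]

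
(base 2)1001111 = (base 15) 54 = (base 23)3A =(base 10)79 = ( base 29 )2L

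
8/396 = 2/99 = 0.02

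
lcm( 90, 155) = 2790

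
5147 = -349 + 5496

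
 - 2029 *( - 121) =245509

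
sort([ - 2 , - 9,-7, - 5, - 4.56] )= [ - 9, - 7, - 5,  -  4.56,- 2]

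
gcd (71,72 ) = 1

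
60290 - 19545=40745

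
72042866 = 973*74042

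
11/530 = 11/530 = 0.02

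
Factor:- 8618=  -  2^1*31^1*139^1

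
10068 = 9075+993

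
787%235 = 82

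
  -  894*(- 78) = 69732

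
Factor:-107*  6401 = - 37^1*107^1*173^1 = -684907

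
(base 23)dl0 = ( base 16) 1cc0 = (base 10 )7360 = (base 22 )f4c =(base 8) 16300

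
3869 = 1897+1972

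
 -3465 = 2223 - 5688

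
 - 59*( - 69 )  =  4071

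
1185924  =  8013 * 148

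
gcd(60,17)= 1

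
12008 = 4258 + 7750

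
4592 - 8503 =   -  3911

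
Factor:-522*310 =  - 161820 = -2^2 * 3^2*5^1*29^1*31^1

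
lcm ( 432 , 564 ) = 20304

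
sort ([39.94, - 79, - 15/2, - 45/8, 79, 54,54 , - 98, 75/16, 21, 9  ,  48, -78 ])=[ - 98,  -  79, - 78, - 15/2, - 45/8,  75/16, 9,21 , 39.94, 48, 54, 54, 79 ]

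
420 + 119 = 539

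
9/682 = 9/682=0.01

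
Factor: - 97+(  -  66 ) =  - 163^1= - 163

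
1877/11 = 1877/11 = 170.64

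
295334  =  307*962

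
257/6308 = 257/6308 = 0.04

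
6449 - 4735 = 1714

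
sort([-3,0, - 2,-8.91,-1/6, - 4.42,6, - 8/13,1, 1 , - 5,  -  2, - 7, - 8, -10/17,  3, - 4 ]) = [-8.91, - 8, - 7, - 5, - 4.42, - 4,-3, - 2 , - 2, - 8/13, - 10/17 , - 1/6 , 0 , 1,1,3,  6] 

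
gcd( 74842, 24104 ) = 46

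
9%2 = 1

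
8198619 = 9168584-969965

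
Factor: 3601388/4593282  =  1800694/2296641 =2^1*3^( - 1)  *7^1*229^( - 1 )*3343^( - 1)*128621^1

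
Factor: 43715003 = 43715003^1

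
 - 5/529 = -5/529 = - 0.01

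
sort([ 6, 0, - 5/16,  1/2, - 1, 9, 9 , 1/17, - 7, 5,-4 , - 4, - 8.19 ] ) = [ - 8.19, - 7,-4 , - 4,  -  1, - 5/16, 0 , 1/17,1/2,5, 6, 9, 9] 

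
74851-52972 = 21879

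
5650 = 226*25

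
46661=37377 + 9284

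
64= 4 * 16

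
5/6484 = 5/6484 = 0.00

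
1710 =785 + 925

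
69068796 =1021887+68046909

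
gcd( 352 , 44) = 44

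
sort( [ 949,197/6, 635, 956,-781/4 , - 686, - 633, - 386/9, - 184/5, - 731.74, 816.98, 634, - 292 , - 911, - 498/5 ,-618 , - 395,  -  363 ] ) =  [ - 911,-731.74, - 686,- 633, - 618, - 395, - 363,-292, - 781/4,-498/5, - 386/9, - 184/5,197/6, 634,635,  816.98, 949, 956 ] 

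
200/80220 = 10/4011  =  0.00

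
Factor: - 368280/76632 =-3^2* 5^1*11^1 * 103^( - 1 )  =  -495/103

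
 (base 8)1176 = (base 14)338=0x27e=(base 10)638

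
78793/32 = 2462 + 9/32 = 2462.28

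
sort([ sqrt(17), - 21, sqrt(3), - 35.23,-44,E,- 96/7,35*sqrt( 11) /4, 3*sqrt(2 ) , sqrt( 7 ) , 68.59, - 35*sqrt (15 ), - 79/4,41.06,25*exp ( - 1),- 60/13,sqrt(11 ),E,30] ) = [ - 35*sqrt(15 ), - 44,-35.23, - 21,-79/4, - 96/7, -60/13,sqrt(3 ), sqrt( 7),E,E,sqrt(11),  sqrt (17 ),3*sqrt( 2),25*exp( -1 ),35*sqrt( 11) /4,30 , 41.06,68.59]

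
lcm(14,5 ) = 70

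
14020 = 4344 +9676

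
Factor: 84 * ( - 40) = - 3360 = -2^5 * 3^1*5^1*7^1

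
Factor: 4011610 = 2^1*5^1*401161^1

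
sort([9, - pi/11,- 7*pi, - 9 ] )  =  [ - 7*pi, - 9, - pi/11, 9 ] 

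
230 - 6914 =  - 6684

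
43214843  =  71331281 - 28116438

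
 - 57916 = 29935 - 87851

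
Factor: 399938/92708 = 371/86 = 2^( - 1 )*7^1*43^( - 1)*53^1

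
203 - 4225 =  - 4022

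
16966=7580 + 9386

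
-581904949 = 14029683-595934632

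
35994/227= 35994/227 = 158.56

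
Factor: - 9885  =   - 3^1*5^1*659^1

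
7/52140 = 7/52140=   0.00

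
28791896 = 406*70916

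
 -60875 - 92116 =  - 152991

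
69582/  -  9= - 23194/3 = - 7731.33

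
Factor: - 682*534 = - 364188 = - 2^2*3^1*11^1*31^1*89^1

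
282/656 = 141/328 = 0.43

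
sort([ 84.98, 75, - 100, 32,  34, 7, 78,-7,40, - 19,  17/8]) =[-100, - 19,- 7, 17/8,7, 32, 34, 40, 75,  78,84.98 ]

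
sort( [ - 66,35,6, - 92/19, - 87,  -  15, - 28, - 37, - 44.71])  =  [ - 87, - 66,-44.71, - 37, - 28,-15 ,-92/19,6,35]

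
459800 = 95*4840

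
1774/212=8 +39/106  =  8.37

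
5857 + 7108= 12965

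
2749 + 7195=9944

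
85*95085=8082225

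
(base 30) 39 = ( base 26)3L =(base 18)59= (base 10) 99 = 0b1100011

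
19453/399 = 48 + 43/57 = 48.75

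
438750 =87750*5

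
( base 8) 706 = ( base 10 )454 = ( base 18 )174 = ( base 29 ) fj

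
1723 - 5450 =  - 3727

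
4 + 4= 8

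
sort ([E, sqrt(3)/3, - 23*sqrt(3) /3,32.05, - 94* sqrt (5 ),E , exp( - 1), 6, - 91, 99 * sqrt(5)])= [ - 94 * sqrt( 5 ) , - 91 , - 23*sqrt(3)/3,exp(-1),sqrt( 3 )/3,  E,E,6,32.05, 99*sqrt( 5 ) ] 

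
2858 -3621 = -763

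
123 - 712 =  - 589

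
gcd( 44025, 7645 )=5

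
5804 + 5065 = 10869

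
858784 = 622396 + 236388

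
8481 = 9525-1044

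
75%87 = 75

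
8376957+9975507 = 18352464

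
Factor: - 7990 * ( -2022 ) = 2^2*3^1*5^1*17^1*47^1 * 337^1 =16155780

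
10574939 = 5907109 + 4667830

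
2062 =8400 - 6338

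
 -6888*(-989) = 6812232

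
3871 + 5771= 9642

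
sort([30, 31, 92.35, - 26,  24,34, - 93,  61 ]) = [ - 93, - 26, 24, 30,31 , 34,61, 92.35 ] 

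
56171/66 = 56171/66= 851.08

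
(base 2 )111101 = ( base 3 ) 2021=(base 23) 2F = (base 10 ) 61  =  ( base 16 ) 3D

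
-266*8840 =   -  2351440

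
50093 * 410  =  20538130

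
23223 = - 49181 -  - 72404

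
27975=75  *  373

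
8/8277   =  8/8277  =  0.00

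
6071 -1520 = 4551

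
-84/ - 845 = 84/845 = 0.10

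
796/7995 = 796/7995 = 0.10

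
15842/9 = 1760 + 2/9  =  1760.22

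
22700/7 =3242 + 6/7 = 3242.86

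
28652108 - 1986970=26665138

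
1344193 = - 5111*( - 263 )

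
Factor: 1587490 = 2^1*5^1*158749^1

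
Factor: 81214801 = 81214801^1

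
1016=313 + 703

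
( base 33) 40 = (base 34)3u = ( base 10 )132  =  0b10000100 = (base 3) 11220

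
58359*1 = 58359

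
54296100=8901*6100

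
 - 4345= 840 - 5185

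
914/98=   9  +  16/49 = 9.33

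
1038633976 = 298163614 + 740470362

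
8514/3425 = 2  +  1664/3425 =2.49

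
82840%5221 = 4525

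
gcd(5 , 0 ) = 5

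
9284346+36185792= 45470138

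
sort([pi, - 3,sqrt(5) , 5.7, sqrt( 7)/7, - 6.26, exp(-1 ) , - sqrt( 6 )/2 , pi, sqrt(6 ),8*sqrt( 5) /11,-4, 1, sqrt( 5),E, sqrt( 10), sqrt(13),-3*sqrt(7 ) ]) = [  -  3*sqrt( 7),-6.26 ,-4, - 3,-sqrt (6 ) /2, exp(-1),sqrt( 7)/7,1,8*sqrt (5)/11 , sqrt(5),sqrt( 5 ) , sqrt ( 6 ),E, pi,pi, sqrt( 10), sqrt( 13), 5.7 ]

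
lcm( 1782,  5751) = 126522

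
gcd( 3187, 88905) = 1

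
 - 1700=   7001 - 8701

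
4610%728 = 242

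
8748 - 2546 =6202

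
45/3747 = 15/1249 = 0.01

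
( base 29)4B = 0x7F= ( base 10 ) 127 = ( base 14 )91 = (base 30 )47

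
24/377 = 24/377 = 0.06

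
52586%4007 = 495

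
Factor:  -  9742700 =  - 2^2*5^2*11^1 *17^1*521^1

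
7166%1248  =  926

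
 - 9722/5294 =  - 4861/2647 = - 1.84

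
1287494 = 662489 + 625005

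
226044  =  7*32292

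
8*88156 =705248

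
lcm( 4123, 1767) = 12369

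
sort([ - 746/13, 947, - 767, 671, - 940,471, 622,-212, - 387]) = [ - 940,  -  767, - 387, -212, - 746/13  ,  471, 622,671,947 ]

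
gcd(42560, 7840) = 1120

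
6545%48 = 17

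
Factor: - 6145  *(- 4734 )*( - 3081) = - 89627614830 = - 2^1*3^3 * 5^1 * 13^1 * 79^1*263^1*1229^1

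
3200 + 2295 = 5495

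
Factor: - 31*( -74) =2294=   2^1*31^1*37^1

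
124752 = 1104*113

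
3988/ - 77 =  - 3988/77 = - 51.79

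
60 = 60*1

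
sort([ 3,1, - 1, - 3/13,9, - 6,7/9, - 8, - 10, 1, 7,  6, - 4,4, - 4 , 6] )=[ - 10 , - 8, - 6, - 4 , - 4, - 1, - 3/13,7/9, 1,1,3,4,6,6, 7, 9]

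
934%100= 34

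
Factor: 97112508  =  2^2 *3^1*8092709^1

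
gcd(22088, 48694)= 502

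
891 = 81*11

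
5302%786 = 586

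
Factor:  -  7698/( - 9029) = 2^1*3^1 * 1283^1 * 9029^ (-1 )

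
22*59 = 1298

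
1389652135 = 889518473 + 500133662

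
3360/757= 4 + 332/757 = 4.44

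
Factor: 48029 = 48029^1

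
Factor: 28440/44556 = 30/47 = 2^1*3^1*5^1 * 47^( - 1 )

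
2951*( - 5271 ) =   -  15554721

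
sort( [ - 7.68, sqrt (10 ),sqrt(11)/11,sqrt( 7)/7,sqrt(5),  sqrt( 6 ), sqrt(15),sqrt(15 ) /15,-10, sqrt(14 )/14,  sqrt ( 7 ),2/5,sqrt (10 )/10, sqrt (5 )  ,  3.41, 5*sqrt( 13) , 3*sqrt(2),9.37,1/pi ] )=[ - 10 , - 7.68, sqrt(15) /15 , sqrt(14)/14,sqrt( 11 ) /11, sqrt(10 )/10,1/pi , sqrt(7) /7, 2/5, sqrt(5 ) , sqrt(5 ), sqrt(6 ) , sqrt ( 7),sqrt( 10),3.41 , sqrt( 15),3*sqrt(2 ),9.37 , 5*sqrt( 13 )]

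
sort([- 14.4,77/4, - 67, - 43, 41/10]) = [  -  67 , - 43,- 14.4,41/10, 77/4]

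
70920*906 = 64253520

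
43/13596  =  43/13596  =  0.00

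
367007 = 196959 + 170048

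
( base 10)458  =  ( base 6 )2042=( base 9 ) 558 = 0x1ca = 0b111001010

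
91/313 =91/313=0.29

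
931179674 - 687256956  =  243922718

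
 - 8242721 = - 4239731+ - 4002990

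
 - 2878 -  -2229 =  - 649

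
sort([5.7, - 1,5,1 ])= [ - 1, 1, 5,5.7 ]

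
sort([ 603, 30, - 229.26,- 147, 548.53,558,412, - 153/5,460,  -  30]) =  [ - 229.26, - 147,  -  153/5,-30,30, 412, 460,  548.53,558, 603 ]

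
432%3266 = 432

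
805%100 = 5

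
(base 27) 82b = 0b1011100001001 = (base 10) 5897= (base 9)8072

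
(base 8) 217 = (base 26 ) 5d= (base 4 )2033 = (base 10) 143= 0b10001111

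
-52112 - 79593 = - 131705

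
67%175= 67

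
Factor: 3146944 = 2^6* 49171^1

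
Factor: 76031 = 76031^1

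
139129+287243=426372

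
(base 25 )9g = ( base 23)ab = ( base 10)241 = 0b11110001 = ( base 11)1AA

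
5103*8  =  40824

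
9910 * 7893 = 78219630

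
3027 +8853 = 11880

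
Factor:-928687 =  - 67^1 * 83^1  *  167^1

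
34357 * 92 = 3160844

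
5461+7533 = 12994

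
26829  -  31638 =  - 4809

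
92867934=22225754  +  70642180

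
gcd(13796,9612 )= 4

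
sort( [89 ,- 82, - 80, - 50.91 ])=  [-82, - 80,- 50.91, 89] 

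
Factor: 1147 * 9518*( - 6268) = -68428671128 = - 2^3*31^1 * 37^1 * 1567^1*4759^1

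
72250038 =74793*966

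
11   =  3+8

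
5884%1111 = 329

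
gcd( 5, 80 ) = 5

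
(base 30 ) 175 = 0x45B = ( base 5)13430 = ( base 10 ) 1115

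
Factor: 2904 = 2^3*3^1*11^2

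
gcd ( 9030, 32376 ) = 6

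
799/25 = 799/25 = 31.96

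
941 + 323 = 1264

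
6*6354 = 38124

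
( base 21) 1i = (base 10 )39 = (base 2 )100111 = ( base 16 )27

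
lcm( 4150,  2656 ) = 66400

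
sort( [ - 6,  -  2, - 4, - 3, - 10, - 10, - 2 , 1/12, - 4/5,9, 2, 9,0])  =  [ - 10, - 10, - 6, - 4, - 3, - 2, - 2 , - 4/5, 0,1/12,2, 9,9]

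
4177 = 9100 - 4923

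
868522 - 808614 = 59908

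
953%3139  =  953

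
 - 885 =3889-4774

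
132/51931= 12/4721 = 0.00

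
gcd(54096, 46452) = 588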